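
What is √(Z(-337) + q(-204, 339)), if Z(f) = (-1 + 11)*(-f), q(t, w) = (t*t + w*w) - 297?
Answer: √159610 ≈ 399.51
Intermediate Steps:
q(t, w) = -297 + t² + w² (q(t, w) = (t² + w²) - 297 = -297 + t² + w²)
Z(f) = -10*f (Z(f) = 10*(-f) = -10*f)
√(Z(-337) + q(-204, 339)) = √(-10*(-337) + (-297 + (-204)² + 339²)) = √(3370 + (-297 + 41616 + 114921)) = √(3370 + 156240) = √159610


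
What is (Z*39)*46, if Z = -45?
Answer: -80730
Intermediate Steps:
(Z*39)*46 = -45*39*46 = -1755*46 = -80730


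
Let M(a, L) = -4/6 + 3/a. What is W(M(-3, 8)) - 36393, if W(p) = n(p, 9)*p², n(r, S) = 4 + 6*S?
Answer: -326087/9 ≈ -36232.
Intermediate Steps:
M(a, L) = -⅔ + 3/a (M(a, L) = -4*⅙ + 3/a = -⅔ + 3/a)
W(p) = 58*p² (W(p) = (4 + 6*9)*p² = (4 + 54)*p² = 58*p²)
W(M(-3, 8)) - 36393 = 58*(-⅔ + 3/(-3))² - 36393 = 58*(-⅔ + 3*(-⅓))² - 36393 = 58*(-⅔ - 1)² - 36393 = 58*(-5/3)² - 36393 = 58*(25/9) - 36393 = 1450/9 - 36393 = -326087/9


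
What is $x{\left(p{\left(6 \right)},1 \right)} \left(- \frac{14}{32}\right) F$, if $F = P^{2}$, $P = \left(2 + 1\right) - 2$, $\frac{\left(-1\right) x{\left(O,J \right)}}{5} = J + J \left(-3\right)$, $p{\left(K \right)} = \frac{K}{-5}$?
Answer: $- \frac{35}{8} \approx -4.375$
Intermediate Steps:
$p{\left(K \right)} = - \frac{K}{5}$ ($p{\left(K \right)} = K \left(- \frac{1}{5}\right) = - \frac{K}{5}$)
$x{\left(O,J \right)} = 10 J$ ($x{\left(O,J \right)} = - 5 \left(J + J \left(-3\right)\right) = - 5 \left(J - 3 J\right) = - 5 \left(- 2 J\right) = 10 J$)
$P = 1$ ($P = 3 - 2 = 1$)
$F = 1$ ($F = 1^{2} = 1$)
$x{\left(p{\left(6 \right)},1 \right)} \left(- \frac{14}{32}\right) F = 10 \cdot 1 \left(- \frac{14}{32}\right) 1 = 10 \left(\left(-14\right) \frac{1}{32}\right) 1 = 10 \left(- \frac{7}{16}\right) 1 = \left(- \frac{35}{8}\right) 1 = - \frac{35}{8}$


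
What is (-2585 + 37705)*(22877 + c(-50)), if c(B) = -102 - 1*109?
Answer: 796029920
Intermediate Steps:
c(B) = -211 (c(B) = -102 - 109 = -211)
(-2585 + 37705)*(22877 + c(-50)) = (-2585 + 37705)*(22877 - 211) = 35120*22666 = 796029920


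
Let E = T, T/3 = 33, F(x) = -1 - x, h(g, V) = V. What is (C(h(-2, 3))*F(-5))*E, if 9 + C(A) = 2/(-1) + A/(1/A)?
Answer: -792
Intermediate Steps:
T = 99 (T = 3*33 = 99)
C(A) = -11 + A² (C(A) = -9 + (2/(-1) + A/(1/A)) = -9 + (2*(-1) + A*A) = -9 + (-2 + A²) = -11 + A²)
E = 99
(C(h(-2, 3))*F(-5))*E = ((-11 + 3²)*(-1 - 1*(-5)))*99 = ((-11 + 9)*(-1 + 5))*99 = -2*4*99 = -8*99 = -792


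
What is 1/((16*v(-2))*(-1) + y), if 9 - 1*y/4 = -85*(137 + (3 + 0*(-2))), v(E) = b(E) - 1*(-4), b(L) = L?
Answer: 1/47604 ≈ 2.1007e-5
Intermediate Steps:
v(E) = 4 + E (v(E) = E - 1*(-4) = E + 4 = 4 + E)
y = 47636 (y = 36 - (-340)*(137 + (3 + 0*(-2))) = 36 - (-340)*(137 + (3 + 0)) = 36 - (-340)*(137 + 3) = 36 - (-340)*140 = 36 - 4*(-11900) = 36 + 47600 = 47636)
1/((16*v(-2))*(-1) + y) = 1/((16*(4 - 2))*(-1) + 47636) = 1/((16*2)*(-1) + 47636) = 1/(32*(-1) + 47636) = 1/(-32 + 47636) = 1/47604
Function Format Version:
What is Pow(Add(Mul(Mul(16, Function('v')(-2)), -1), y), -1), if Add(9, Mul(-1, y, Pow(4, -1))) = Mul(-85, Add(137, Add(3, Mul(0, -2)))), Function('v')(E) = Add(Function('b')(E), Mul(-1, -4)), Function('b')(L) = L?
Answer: Rational(1, 47604) ≈ 2.1007e-5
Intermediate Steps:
Function('v')(E) = Add(4, E) (Function('v')(E) = Add(E, Mul(-1, -4)) = Add(E, 4) = Add(4, E))
y = 47636 (y = Add(36, Mul(-4, Mul(-85, Add(137, Add(3, Mul(0, -2)))))) = Add(36, Mul(-4, Mul(-85, Add(137, Add(3, 0))))) = Add(36, Mul(-4, Mul(-85, Add(137, 3)))) = Add(36, Mul(-4, Mul(-85, 140))) = Add(36, Mul(-4, -11900)) = Add(36, 47600) = 47636)
Pow(Add(Mul(Mul(16, Function('v')(-2)), -1), y), -1) = Pow(Add(Mul(Mul(16, Add(4, -2)), -1), 47636), -1) = Pow(Add(Mul(Mul(16, 2), -1), 47636), -1) = Pow(Add(Mul(32, -1), 47636), -1) = Pow(Add(-32, 47636), -1) = Pow(47604, -1) = Rational(1, 47604)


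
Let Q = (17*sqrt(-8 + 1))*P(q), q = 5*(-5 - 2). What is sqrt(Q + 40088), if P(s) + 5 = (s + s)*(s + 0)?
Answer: sqrt(40088 + 41565*I*sqrt(7)) ≈ 280.3 + 196.17*I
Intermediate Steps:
q = -35 (q = 5*(-7) = -35)
P(s) = -5 + 2*s**2 (P(s) = -5 + (s + s)*(s + 0) = -5 + (2*s)*s = -5 + 2*s**2)
Q = 41565*I*sqrt(7) (Q = (17*sqrt(-8 + 1))*(-5 + 2*(-35)**2) = (17*sqrt(-7))*(-5 + 2*1225) = (17*(I*sqrt(7)))*(-5 + 2450) = (17*I*sqrt(7))*2445 = 41565*I*sqrt(7) ≈ 1.0997e+5*I)
sqrt(Q + 40088) = sqrt(41565*I*sqrt(7) + 40088) = sqrt(40088 + 41565*I*sqrt(7))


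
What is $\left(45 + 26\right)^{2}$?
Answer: $5041$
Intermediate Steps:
$\left(45 + 26\right)^{2} = 71^{2} = 5041$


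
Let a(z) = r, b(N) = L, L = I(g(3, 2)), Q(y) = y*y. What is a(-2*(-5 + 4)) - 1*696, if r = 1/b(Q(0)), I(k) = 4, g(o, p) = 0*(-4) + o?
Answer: -2783/4 ≈ -695.75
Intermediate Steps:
g(o, p) = o (g(o, p) = 0 + o = o)
Q(y) = y²
L = 4
b(N) = 4
r = ¼ (r = 1/4 = ¼ ≈ 0.25000)
a(z) = ¼
a(-2*(-5 + 4)) - 1*696 = ¼ - 1*696 = ¼ - 696 = -2783/4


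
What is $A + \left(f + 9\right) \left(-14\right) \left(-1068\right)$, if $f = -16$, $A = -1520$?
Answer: $-106184$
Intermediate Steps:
$A + \left(f + 9\right) \left(-14\right) \left(-1068\right) = -1520 + \left(-16 + 9\right) \left(-14\right) \left(-1068\right) = -1520 + \left(-7\right) \left(-14\right) \left(-1068\right) = -1520 + 98 \left(-1068\right) = -1520 - 104664 = -106184$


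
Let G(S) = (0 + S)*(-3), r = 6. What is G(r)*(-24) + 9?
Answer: 441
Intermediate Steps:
G(S) = -3*S (G(S) = S*(-3) = -3*S)
G(r)*(-24) + 9 = -3*6*(-24) + 9 = -18*(-24) + 9 = 432 + 9 = 441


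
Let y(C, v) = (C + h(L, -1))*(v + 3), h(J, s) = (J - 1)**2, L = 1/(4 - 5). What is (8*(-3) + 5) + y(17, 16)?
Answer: 380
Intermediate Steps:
L = -1 (L = 1/(-1) = -1)
h(J, s) = (-1 + J)**2
y(C, v) = (3 + v)*(4 + C) (y(C, v) = (C + (-1 - 1)**2)*(v + 3) = (C + (-2)**2)*(3 + v) = (C + 4)*(3 + v) = (4 + C)*(3 + v) = (3 + v)*(4 + C))
(8*(-3) + 5) + y(17, 16) = (8*(-3) + 5) + (12 + 3*17 + 4*16 + 17*16) = (-24 + 5) + (12 + 51 + 64 + 272) = -19 + 399 = 380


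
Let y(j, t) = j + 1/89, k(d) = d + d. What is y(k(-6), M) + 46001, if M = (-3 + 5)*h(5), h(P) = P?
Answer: 4093022/89 ≈ 45989.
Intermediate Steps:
k(d) = 2*d
M = 10 (M = (-3 + 5)*5 = 2*5 = 10)
y(j, t) = 1/89 + j (y(j, t) = j + 1/89 = 1/89 + j)
y(k(-6), M) + 46001 = (1/89 + 2*(-6)) + 46001 = (1/89 - 12) + 46001 = -1067/89 + 46001 = 4093022/89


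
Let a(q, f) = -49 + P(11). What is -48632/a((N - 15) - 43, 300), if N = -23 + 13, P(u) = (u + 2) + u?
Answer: 48632/25 ≈ 1945.3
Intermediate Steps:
P(u) = 2 + 2*u (P(u) = (2 + u) + u = 2 + 2*u)
N = -10
a(q, f) = -25 (a(q, f) = -49 + (2 + 2*11) = -49 + (2 + 22) = -49 + 24 = -25)
-48632/a((N - 15) - 43, 300) = -48632/(-25) = -48632*(-1/25) = 48632/25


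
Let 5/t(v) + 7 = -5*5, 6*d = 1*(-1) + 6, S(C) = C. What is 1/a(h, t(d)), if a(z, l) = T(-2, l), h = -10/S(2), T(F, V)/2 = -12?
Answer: -1/24 ≈ -0.041667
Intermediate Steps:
d = 5/6 (d = (1*(-1) + 6)/6 = (-1 + 6)/6 = (1/6)*5 = 5/6 ≈ 0.83333)
T(F, V) = -24 (T(F, V) = 2*(-12) = -24)
t(v) = -5/32 (t(v) = 5/(-7 - 5*5) = 5/(-7 - 25) = 5/(-32) = 5*(-1/32) = -5/32)
h = -5 (h = -10/2 = -10*1/2 = -5)
a(z, l) = -24
1/a(h, t(d)) = 1/(-24) = -1/24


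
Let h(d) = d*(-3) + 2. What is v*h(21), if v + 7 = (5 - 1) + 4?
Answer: -61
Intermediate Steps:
h(d) = 2 - 3*d (h(d) = -3*d + 2 = 2 - 3*d)
v = 1 (v = -7 + ((5 - 1) + 4) = -7 + (4 + 4) = -7 + 8 = 1)
v*h(21) = 1*(2 - 3*21) = 1*(2 - 63) = 1*(-61) = -61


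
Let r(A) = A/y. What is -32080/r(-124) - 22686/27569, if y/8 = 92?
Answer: 8564809706/44981 ≈ 1.9041e+5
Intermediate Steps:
y = 736 (y = 8*92 = 736)
r(A) = A/736
-32080/r(-124) - 22686/27569 = -32080/((1/736)*(-124)) - 22686/27569 = -32080/(-31/184) - 22686*1/27569 = -32080*(-184/31) - 1194/1451 = 5902720/31 - 1194/1451 = 8564809706/44981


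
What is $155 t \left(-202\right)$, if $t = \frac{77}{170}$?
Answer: $- \frac{241087}{17} \approx -14182.0$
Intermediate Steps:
$t = \frac{77}{170}$ ($t = 77 \cdot \frac{1}{170} = \frac{77}{170} \approx 0.45294$)
$155 t \left(-202\right) = 155 \cdot \frac{77}{170} \left(-202\right) = \frac{2387}{34} \left(-202\right) = - \frac{241087}{17}$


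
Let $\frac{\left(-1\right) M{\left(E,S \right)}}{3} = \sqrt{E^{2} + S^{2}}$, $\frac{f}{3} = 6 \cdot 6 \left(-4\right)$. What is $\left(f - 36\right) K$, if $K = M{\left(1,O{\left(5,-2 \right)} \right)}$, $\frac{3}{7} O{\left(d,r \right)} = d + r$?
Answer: $7020 \sqrt{2} \approx 9927.8$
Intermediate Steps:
$f = -432$ ($f = 3 \cdot 6 \cdot 6 \left(-4\right) = 3 \cdot 36 \left(-4\right) = 3 \left(-144\right) = -432$)
$O{\left(d,r \right)} = \frac{7 d}{3} + \frac{7 r}{3}$ ($O{\left(d,r \right)} = \frac{7 \left(d + r\right)}{3} = \frac{7 d}{3} + \frac{7 r}{3}$)
$M{\left(E,S \right)} = - 3 \sqrt{E^{2} + S^{2}}$
$K = - 15 \sqrt{2}$ ($K = - 3 \sqrt{1^{2} + \left(\frac{7}{3} \cdot 5 + \frac{7}{3} \left(-2\right)\right)^{2}} = - 3 \sqrt{1 + \left(\frac{35}{3} - \frac{14}{3}\right)^{2}} = - 3 \sqrt{1 + 7^{2}} = - 3 \sqrt{1 + 49} = - 3 \sqrt{50} = - 3 \cdot 5 \sqrt{2} = - 15 \sqrt{2} \approx -21.213$)
$\left(f - 36\right) K = \left(-432 - 36\right) \left(- 15 \sqrt{2}\right) = - 468 \left(- 15 \sqrt{2}\right) = 7020 \sqrt{2}$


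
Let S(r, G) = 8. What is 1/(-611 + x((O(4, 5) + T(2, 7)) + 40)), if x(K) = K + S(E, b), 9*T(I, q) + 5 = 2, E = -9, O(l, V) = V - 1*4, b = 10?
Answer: -3/1687 ≈ -0.0017783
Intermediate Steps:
O(l, V) = -4 + V (O(l, V) = V - 4 = -4 + V)
T(I, q) = -⅓ (T(I, q) = -5/9 + (⅑)*2 = -5/9 + 2/9 = -⅓)
x(K) = 8 + K (x(K) = K + 8 = 8 + K)
1/(-611 + x((O(4, 5) + T(2, 7)) + 40)) = 1/(-611 + (8 + (((-4 + 5) - ⅓) + 40))) = 1/(-611 + (8 + ((1 - ⅓) + 40))) = 1/(-611 + (8 + (⅔ + 40))) = 1/(-611 + (8 + 122/3)) = 1/(-611 + 146/3) = 1/(-1687/3) = -3/1687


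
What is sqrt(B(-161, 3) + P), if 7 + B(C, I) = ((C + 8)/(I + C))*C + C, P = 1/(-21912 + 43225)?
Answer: I*sqrt(3673000756981322)/3367454 ≈ 17.997*I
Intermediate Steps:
P = 1/21313 ≈ 4.6920e-5
B(C, I) = -7 + C + C*(8 + C)/(C + I) (B(C, I) = -7 + (((C + 8)/(I + C))*C + C) = -7 + (((8 + C)/(C + I))*C + C) = -7 + (C*(8 + C)/(C + I) + C) = -7 + (C + C*(8 + C)/(C + I)) = -7 + C + C*(8 + C)/(C + I))
sqrt(B(-161, 3) + P) = sqrt((-161 - 7*3 + 2*(-161)**2 - 161*3)/(-161 + 3) + 1/21313) = sqrt((-161 - 21 + 2*25921 - 483)/(-158) + 1/21313) = sqrt(-(-161 - 21 + 51842 - 483)/158 + 1/21313) = sqrt(-1/158*51177 + 1/21313) = sqrt(-51177/158 + 1/21313) = sqrt(-1090735243/3367454) = I*sqrt(3673000756981322)/3367454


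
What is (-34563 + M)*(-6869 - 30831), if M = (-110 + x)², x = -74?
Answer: 26653900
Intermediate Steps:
M = 33856 (M = (-110 - 74)² = (-184)² = 33856)
(-34563 + M)*(-6869 - 30831) = (-34563 + 33856)*(-6869 - 30831) = -707*(-37700) = 26653900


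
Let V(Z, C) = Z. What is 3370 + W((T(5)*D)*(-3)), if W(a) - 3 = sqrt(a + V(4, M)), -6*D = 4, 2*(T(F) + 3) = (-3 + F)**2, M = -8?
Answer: 3373 + sqrt(2) ≈ 3374.4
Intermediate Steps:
T(F) = -3 + (-3 + F)**2/2
D = -2/3 (D = -1/6*4 = -2/3 ≈ -0.66667)
W(a) = 3 + sqrt(4 + a) (W(a) = 3 + sqrt(a + 4) = 3 + sqrt(4 + a))
3370 + W((T(5)*D)*(-3)) = 3370 + (3 + sqrt(4 + ((-3 + (-3 + 5)**2/2)*(-2/3))*(-3))) = 3370 + (3 + sqrt(4 + ((-3 + (1/2)*2**2)*(-2/3))*(-3))) = 3370 + (3 + sqrt(4 + ((-3 + (1/2)*4)*(-2/3))*(-3))) = 3370 + (3 + sqrt(4 + ((-3 + 2)*(-2/3))*(-3))) = 3370 + (3 + sqrt(4 - 1*(-2/3)*(-3))) = 3370 + (3 + sqrt(4 + (2/3)*(-3))) = 3370 + (3 + sqrt(4 - 2)) = 3370 + (3 + sqrt(2)) = 3373 + sqrt(2)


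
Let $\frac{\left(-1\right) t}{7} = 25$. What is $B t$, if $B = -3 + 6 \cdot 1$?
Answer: $-525$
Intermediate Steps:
$t = -175$ ($t = \left(-7\right) 25 = -175$)
$B = 3$ ($B = -3 + 6 = 3$)
$B t = 3 \left(-175\right) = -525$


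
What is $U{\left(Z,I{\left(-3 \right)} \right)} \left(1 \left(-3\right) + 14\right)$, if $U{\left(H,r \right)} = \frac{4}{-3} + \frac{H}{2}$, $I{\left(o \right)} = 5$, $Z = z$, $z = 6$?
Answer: $\frac{55}{3} \approx 18.333$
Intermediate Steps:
$Z = 6$
$U{\left(H,r \right)} = - \frac{4}{3} + \frac{H}{2}$ ($U{\left(H,r \right)} = 4 \left(- \frac{1}{3}\right) + H \frac{1}{2} = - \frac{4}{3} + \frac{H}{2}$)
$U{\left(Z,I{\left(-3 \right)} \right)} \left(1 \left(-3\right) + 14\right) = \left(- \frac{4}{3} + \frac{1}{2} \cdot 6\right) \left(1 \left(-3\right) + 14\right) = \left(- \frac{4}{3} + 3\right) \left(-3 + 14\right) = \frac{5}{3} \cdot 11 = \frac{55}{3}$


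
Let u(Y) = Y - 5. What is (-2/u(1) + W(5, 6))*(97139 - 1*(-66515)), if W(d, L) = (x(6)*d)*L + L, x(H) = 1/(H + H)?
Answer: 1472886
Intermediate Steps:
x(H) = 1/(2*H)
u(Y) = -5 + Y
W(d, L) = L + L*d/12 (W(d, L) = (((½)/6)*d)*L + L = (((½)*(⅙))*d)*L + L = (d/12)*L + L = L*d/12 + L = L + L*d/12)
(-2/u(1) + W(5, 6))*(97139 - 1*(-66515)) = (-2/(-5 + 1) + (1/12)*6*(12 + 5))*(97139 - 1*(-66515)) = (-2/(-4) + (1/12)*6*17)*(97139 + 66515) = (-2*(-¼) + 17/2)*163654 = (½ + 17/2)*163654 = 9*163654 = 1472886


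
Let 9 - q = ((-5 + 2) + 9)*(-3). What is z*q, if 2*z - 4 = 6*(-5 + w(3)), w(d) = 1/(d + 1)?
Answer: -1323/4 ≈ -330.75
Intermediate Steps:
w(d) = 1/(1 + d)
q = 27 (q = 9 - ((-5 + 2) + 9)*(-3) = 9 - (-3 + 9)*(-3) = 9 - 6*(-3) = 9 - 1*(-18) = 9 + 18 = 27)
z = -49/4 (z = 2 + (6*(-5 + 1/(1 + 3)))/2 = 2 + (6*(-5 + 1/4))/2 = 2 + (6*(-19/4))/2 = 2 + (1/2)*(-57/2) = 2 - 57/4 = -49/4 ≈ -12.250)
z*q = -49/4*27 = -1323/4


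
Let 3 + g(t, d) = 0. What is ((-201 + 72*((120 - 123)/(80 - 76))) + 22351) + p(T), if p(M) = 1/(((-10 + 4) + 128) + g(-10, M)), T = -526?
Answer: 2629425/119 ≈ 22096.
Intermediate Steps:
g(t, d) = -3 (g(t, d) = -3 + 0 = -3)
p(M) = 1/119 (p(M) = 1/(((-10 + 4) + 128) - 3) = 1/((-6 + 128) - 3) = 1/(122 - 3) = 1/119)
((-201 + 72*((120 - 123)/(80 - 76))) + 22351) + p(T) = ((-201 + 72*((120 - 123)/(80 - 76))) + 22351) + 1/119 = ((-201 + 72*(-3/4)) + 22351) + 1/119 = ((-201 + 72*(-3*¼)) + 22351) + 1/119 = ((-201 + 72*(-¾)) + 22351) + 1/119 = ((-201 - 54) + 22351) + 1/119 = (-255 + 22351) + 1/119 = 22096 + 1/119 = 2629425/119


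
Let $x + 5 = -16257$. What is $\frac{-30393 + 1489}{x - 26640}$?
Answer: $\frac{14452}{21451} \approx 0.67372$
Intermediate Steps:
$x = -16262$ ($x = -5 - 16257 = -16262$)
$\frac{-30393 + 1489}{x - 26640} = \frac{-30393 + 1489}{-16262 - 26640} = - \frac{28904}{-42902} = \left(-28904\right) \left(- \frac{1}{42902}\right) = \frac{14452}{21451}$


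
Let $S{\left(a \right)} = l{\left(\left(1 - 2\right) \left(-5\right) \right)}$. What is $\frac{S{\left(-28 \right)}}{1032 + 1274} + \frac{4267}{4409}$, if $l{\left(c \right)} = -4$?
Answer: $\frac{4911033}{5083577} \approx 0.96606$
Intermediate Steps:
$S{\left(a \right)} = -4$
$\frac{S{\left(-28 \right)}}{1032 + 1274} + \frac{4267}{4409} = - \frac{4}{1032 + 1274} + \frac{4267}{4409} = - \frac{4}{2306} + 4267 \cdot \frac{1}{4409} = \left(-4\right) \frac{1}{2306} + \frac{4267}{4409} = - \frac{2}{1153} + \frac{4267}{4409} = \frac{4911033}{5083577}$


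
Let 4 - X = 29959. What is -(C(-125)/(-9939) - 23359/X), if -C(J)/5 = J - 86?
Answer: -66854192/99240915 ≈ -0.67366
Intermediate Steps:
X = -29955 (X = 4 - 1*29959 = 4 - 29959 = -29955)
C(J) = 430 - 5*J (C(J) = -5*(J - 86) = -5*(-86 + J) = 430 - 5*J)
-(C(-125)/(-9939) - 23359/X) = -((430 - 5*(-125))/(-9939) - 23359/(-29955)) = -((430 + 625)*(-1/9939) - 23359*(-1/29955)) = -(1055*(-1/9939) + 23359/29955) = -(-1055/9939 + 23359/29955) = -1*66854192/99240915 = -66854192/99240915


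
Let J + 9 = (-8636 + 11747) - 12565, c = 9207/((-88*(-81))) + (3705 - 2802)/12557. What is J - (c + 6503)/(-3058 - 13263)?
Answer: -46543008305221/4918627128 ≈ -9462.6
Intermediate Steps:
c = 410939/301368 (c = 9207/7128 + 903*(1/12557) = 9207*(1/7128) + 903/12557 = 31/24 + 903/12557 = 410939/301368 ≈ 1.3636)
J = -9463 (J = -9 + ((-8636 + 11747) - 12565) = -9 + (3111 - 12565) = -9 - 9454 = -9463)
J - (c + 6503)/(-3058 - 13263) = -9463 - (410939/301368 + 6503)/(-3058 - 13263) = -9463 - 1960207043/(301368*(-16321)) = -9463 - 1960207043*(-1)/(301368*16321) = -9463 - 1*(-1960207043/4918627128) = -9463 + 1960207043/4918627128 = -46543008305221/4918627128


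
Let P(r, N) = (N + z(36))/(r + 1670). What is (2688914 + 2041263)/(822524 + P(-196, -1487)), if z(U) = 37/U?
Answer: 251002112328/43646360041 ≈ 5.7508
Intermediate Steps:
P(r, N) = (37/36 + N)/(1670 + r) (P(r, N) = (N + 37/36)/(r + 1670) = (N + 37*(1/36))/(1670 + r) = (N + 37/36)/(1670 + r) = (37/36 + N)/(1670 + r))
(2688914 + 2041263)/(822524 + P(-196, -1487)) = (2688914 + 2041263)/(822524 + (37/36 - 1487)/(1670 - 196)) = 4730177/(822524 - 53495/36/1474) = 4730177/(822524 + (1/1474)*(-53495/36)) = 4730177/(822524 - 53495/53064) = 4730177/(43646360041/53064) = 4730177*(53064/43646360041) = 251002112328/43646360041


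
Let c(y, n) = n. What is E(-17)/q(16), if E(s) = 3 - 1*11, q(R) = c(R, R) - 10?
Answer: -4/3 ≈ -1.3333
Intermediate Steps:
q(R) = -10 + R (q(R) = R - 10 = -10 + R)
E(s) = -8 (E(s) = 3 - 11 = -8)
E(-17)/q(16) = -8/(-10 + 16) = -8/6 = -8*1/6 = -4/3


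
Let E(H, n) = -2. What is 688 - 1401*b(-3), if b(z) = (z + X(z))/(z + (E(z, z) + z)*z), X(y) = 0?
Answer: 4153/4 ≈ 1038.3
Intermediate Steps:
b(z) = z/(z + z*(-2 + z)) (b(z) = (z + 0)/(z + (-2 + z)*z) = z/(z + z*(-2 + z)))
688 - 1401*b(-3) = 688 - 1401/(-1 - 3) = 688 - 1401/(-4) = 688 - 1401*(-¼) = 688 + 1401/4 = 4153/4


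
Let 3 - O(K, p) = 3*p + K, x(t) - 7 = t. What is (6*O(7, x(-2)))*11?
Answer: -1254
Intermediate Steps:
x(t) = 7 + t
O(K, p) = 3 - K - 3*p (O(K, p) = 3 - (3*p + K) = 3 - (K + 3*p) = 3 + (-K - 3*p) = 3 - K - 3*p)
(6*O(7, x(-2)))*11 = (6*(3 - 1*7 - 3*(7 - 2)))*11 = (6*(3 - 7 - 3*5))*11 = (6*(3 - 7 - 15))*11 = (6*(-19))*11 = -114*11 = -1254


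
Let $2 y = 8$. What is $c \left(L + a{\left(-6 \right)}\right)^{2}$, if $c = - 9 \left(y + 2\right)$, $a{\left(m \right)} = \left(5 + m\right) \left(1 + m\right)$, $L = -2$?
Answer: $-486$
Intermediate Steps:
$y = 4$ ($y = \frac{1}{2} \cdot 8 = 4$)
$a{\left(m \right)} = \left(1 + m\right) \left(5 + m\right)$
$c = -54$ ($c = - 9 \left(4 + 2\right) = \left(-9\right) 6 = -54$)
$c \left(L + a{\left(-6 \right)}\right)^{2} = - 54 \left(-2 + \left(5 + \left(-6\right)^{2} + 6 \left(-6\right)\right)\right)^{2} = - 54 \left(-2 + \left(5 + 36 - 36\right)\right)^{2} = - 54 \left(-2 + 5\right)^{2} = - 54 \cdot 3^{2} = \left(-54\right) 9 = -486$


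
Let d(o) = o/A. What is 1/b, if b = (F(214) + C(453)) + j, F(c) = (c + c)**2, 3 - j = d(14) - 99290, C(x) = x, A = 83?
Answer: 83/23483176 ≈ 3.5344e-6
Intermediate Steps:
d(o) = o/83
j = 8241305/83 (j = 3 - ((1/83)*14 - 99290) = 3 - (14/83 - 99290) = 3 - 1*(-8241056/83) = 3 + 8241056/83 = 8241305/83 ≈ 99293.)
F(c) = 4*c**2 (F(c) = (2*c)**2 = 4*c**2)
b = 23483176/83 (b = (4*214**2 + 453) + 8241305/83 = (4*45796 + 453) + 8241305/83 = (183184 + 453) + 8241305/83 = 183637 + 8241305/83 = 23483176/83 ≈ 2.8293e+5)
1/b = 1/(23483176/83) = 83/23483176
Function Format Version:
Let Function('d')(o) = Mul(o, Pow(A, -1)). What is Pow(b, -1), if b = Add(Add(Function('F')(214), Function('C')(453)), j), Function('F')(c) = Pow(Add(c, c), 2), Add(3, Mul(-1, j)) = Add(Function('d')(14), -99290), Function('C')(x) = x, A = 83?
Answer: Rational(83, 23483176) ≈ 3.5344e-6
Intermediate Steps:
Function('d')(o) = Mul(Rational(1, 83), o) (Function('d')(o) = Mul(o, Pow(83, -1)) = Mul(o, Rational(1, 83)) = Mul(Rational(1, 83), o))
j = Rational(8241305, 83) (j = Add(3, Mul(-1, Add(Mul(Rational(1, 83), 14), -99290))) = Add(3, Mul(-1, Add(Rational(14, 83), -99290))) = Add(3, Mul(-1, Rational(-8241056, 83))) = Add(3, Rational(8241056, 83)) = Rational(8241305, 83) ≈ 99293.)
Function('F')(c) = Mul(4, Pow(c, 2)) (Function('F')(c) = Pow(Mul(2, c), 2) = Mul(4, Pow(c, 2)))
b = Rational(23483176, 83) (b = Add(Add(Mul(4, Pow(214, 2)), 453), Rational(8241305, 83)) = Add(Add(Mul(4, 45796), 453), Rational(8241305, 83)) = Add(Add(183184, 453), Rational(8241305, 83)) = Add(183637, Rational(8241305, 83)) = Rational(23483176, 83) ≈ 2.8293e+5)
Pow(b, -1) = Pow(Rational(23483176, 83), -1) = Rational(83, 23483176)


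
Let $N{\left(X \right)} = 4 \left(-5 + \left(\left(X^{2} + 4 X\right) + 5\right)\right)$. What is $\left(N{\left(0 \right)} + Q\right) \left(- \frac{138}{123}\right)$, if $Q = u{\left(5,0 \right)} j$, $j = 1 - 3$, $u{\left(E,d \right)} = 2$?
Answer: $\frac{184}{41} \approx 4.4878$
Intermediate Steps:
$j = -2$
$Q = -4$ ($Q = 2 \left(-2\right) = -4$)
$N{\left(X \right)} = 4 X^{2} + 16 X$ ($N{\left(X \right)} = 4 \left(-5 + \left(5 + X^{2} + 4 X\right)\right) = 4 \left(X^{2} + 4 X\right) = 4 X^{2} + 16 X$)
$\left(N{\left(0 \right)} + Q\right) \left(- \frac{138}{123}\right) = \left(4 \cdot 0 \left(4 + 0\right) - 4\right) \left(- \frac{138}{123}\right) = \left(4 \cdot 0 \cdot 4 - 4\right) \left(\left(-138\right) \frac{1}{123}\right) = \left(0 - 4\right) \left(- \frac{46}{41}\right) = \left(-4\right) \left(- \frac{46}{41}\right) = \frac{184}{41}$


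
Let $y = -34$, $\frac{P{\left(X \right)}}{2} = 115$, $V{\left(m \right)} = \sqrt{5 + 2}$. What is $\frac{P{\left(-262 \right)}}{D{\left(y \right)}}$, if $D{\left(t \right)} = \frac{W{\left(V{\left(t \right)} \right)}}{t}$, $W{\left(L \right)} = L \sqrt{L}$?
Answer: $- \frac{7820 \sqrt[4]{7}}{7} \approx -1817.1$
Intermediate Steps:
$V{\left(m \right)} = \sqrt{7}$
$P{\left(X \right)} = 230$ ($P{\left(X \right)} = 2 \cdot 115 = 230$)
$W{\left(L \right)} = L^{\frac{3}{2}}$
$D{\left(t \right)} = \frac{7^{\frac{3}{4}}}{t}$ ($D{\left(t \right)} = \frac{\left(\sqrt{7}\right)^{\frac{3}{2}}}{t} = \frac{7^{\frac{3}{4}}}{t}$)
$\frac{P{\left(-262 \right)}}{D{\left(y \right)}} = \frac{230}{7^{\frac{3}{4}} \frac{1}{-34}} = \frac{230}{7^{\frac{3}{4}} \left(- \frac{1}{34}\right)} = \frac{230}{\left(- \frac{1}{34}\right) 7^{\frac{3}{4}}} = 230 \left(- \frac{34 \sqrt[4]{7}}{7}\right) = - \frac{7820 \sqrt[4]{7}}{7}$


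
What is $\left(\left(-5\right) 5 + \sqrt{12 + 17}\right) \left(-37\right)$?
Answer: $925 - 37 \sqrt{29} \approx 725.75$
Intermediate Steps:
$\left(\left(-5\right) 5 + \sqrt{12 + 17}\right) \left(-37\right) = \left(-25 + \sqrt{29}\right) \left(-37\right) = 925 - 37 \sqrt{29}$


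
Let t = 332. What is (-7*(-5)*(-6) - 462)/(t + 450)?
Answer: -336/391 ≈ -0.85933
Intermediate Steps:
(-7*(-5)*(-6) - 462)/(t + 450) = (-7*(-5)*(-6) - 462)/(332 + 450) = (35*(-6) - 462)/782 = (-210 - 462)*(1/782) = -672*1/782 = -336/391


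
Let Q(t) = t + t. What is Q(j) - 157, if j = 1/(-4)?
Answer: -315/2 ≈ -157.50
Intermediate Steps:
j = -1/4 ≈ -0.25000
Q(t) = 2*t
Q(j) - 157 = 2*(-1/4) - 157 = -1/2 - 157 = -315/2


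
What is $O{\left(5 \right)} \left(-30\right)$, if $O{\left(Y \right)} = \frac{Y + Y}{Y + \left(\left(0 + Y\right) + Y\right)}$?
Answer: $-20$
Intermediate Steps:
$O{\left(Y \right)} = \frac{2}{3}$ ($O{\left(Y \right)} = \frac{2 Y}{Y + \left(Y + Y\right)} = \frac{2 Y}{Y + 2 Y} = \frac{2 Y}{3 Y} = 2 Y \frac{1}{3 Y} = \frac{2}{3}$)
$O{\left(5 \right)} \left(-30\right) = \frac{2}{3} \left(-30\right) = -20$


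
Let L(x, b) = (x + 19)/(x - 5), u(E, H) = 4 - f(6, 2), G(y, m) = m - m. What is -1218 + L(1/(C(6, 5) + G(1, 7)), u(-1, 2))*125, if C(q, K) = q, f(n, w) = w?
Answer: -49697/29 ≈ -1713.7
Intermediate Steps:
G(y, m) = 0
u(E, H) = 2 (u(E, H) = 4 - 1*2 = 4 - 2 = 2)
L(x, b) = (19 + x)/(-5 + x)
-1218 + L(1/(C(6, 5) + G(1, 7)), u(-1, 2))*125 = -1218 + ((19 + 1/(6 + 0))/(-5 + 1/(6 + 0)))*125 = -1218 + ((19 + 1/6)/(-5 + 1/6))*125 = -1218 + ((19 + ⅙)/(-5 + ⅙))*125 = -1218 + ((115/6)/(-29/6))*125 = -1218 - 6/29*115/6*125 = -1218 - 115/29*125 = -1218 - 14375/29 = -49697/29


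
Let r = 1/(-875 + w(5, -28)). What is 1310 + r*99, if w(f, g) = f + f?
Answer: 1133051/865 ≈ 1309.9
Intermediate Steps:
w(f, g) = 2*f
r = -1/865 (r = 1/(-875 + 2*5) = 1/(-875 + 10) = 1/(-865) = -1/865 ≈ -0.0011561)
1310 + r*99 = 1310 - 1/865*99 = 1310 - 99/865 = 1133051/865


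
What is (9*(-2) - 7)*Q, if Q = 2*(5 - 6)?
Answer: 50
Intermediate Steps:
Q = -2 (Q = 2*(-1) = -2)
(9*(-2) - 7)*Q = (9*(-2) - 7)*(-2) = (-18 - 7)*(-2) = -25*(-2) = 50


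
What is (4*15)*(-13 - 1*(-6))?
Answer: -420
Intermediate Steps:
(4*15)*(-13 - 1*(-6)) = 60*(-13 + 6) = 60*(-7) = -420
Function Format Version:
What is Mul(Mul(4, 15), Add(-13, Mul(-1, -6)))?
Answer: -420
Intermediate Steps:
Mul(Mul(4, 15), Add(-13, Mul(-1, -6))) = Mul(60, Add(-13, 6)) = Mul(60, -7) = -420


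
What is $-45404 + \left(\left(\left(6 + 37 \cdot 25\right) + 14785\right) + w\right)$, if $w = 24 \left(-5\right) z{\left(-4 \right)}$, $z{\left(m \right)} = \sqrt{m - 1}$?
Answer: $-29688 - 120 i \sqrt{5} \approx -29688.0 - 268.33 i$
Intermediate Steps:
$z{\left(m \right)} = \sqrt{-1 + m}$
$w = - 120 i \sqrt{5}$ ($w = 24 \left(-5\right) \sqrt{-1 - 4} = - 120 \sqrt{-5} = - 120 i \sqrt{5} \approx - 268.33 i$)
$-45404 + \left(\left(\left(6 + 37 \cdot 25\right) + 14785\right) + w\right) = -45404 + \left(\left(\left(6 + 37 \cdot 25\right) + 14785\right) - 120 i \sqrt{5}\right) = -45404 + \left(\left(\left(6 + 925\right) + 14785\right) - 120 i \sqrt{5}\right) = -45404 + \left(\left(931 + 14785\right) - 120 i \sqrt{5}\right) = -45404 + \left(15716 - 120 i \sqrt{5}\right) = -29688 - 120 i \sqrt{5}$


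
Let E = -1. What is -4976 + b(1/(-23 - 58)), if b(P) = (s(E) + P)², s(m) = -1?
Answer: -32640812/6561 ≈ -4975.0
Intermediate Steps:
b(P) = (-1 + P)²
-4976 + b(1/(-23 - 58)) = -4976 + (-1 + 1/(-23 - 58))² = -4976 + (-1 + 1/(-81))² = -4976 + (-1 - 1/81)² = -4976 + (-82/81)² = -4976 + 6724/6561 = -32640812/6561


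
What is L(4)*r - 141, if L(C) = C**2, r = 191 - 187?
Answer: -77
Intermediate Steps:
r = 4
L(4)*r - 141 = 4**2*4 - 141 = 16*4 - 141 = 64 - 141 = -77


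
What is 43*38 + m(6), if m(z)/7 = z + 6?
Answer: 1718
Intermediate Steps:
m(z) = 42 + 7*z (m(z) = 7*(z + 6) = 7*(6 + z) = 42 + 7*z)
43*38 + m(6) = 43*38 + (42 + 7*6) = 1634 + (42 + 42) = 1634 + 84 = 1718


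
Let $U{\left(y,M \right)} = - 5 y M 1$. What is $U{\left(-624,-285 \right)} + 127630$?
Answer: $-761570$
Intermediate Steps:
$U{\left(y,M \right)} = - 5 M y$ ($U{\left(y,M \right)} = - 5 M y 1 = - 5 M y$)
$U{\left(-624,-285 \right)} + 127630 = \left(-5\right) \left(-285\right) \left(-624\right) + 127630 = -889200 + 127630 = -761570$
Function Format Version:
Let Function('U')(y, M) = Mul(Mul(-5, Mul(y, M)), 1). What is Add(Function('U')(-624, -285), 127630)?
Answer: -761570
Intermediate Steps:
Function('U')(y, M) = Mul(-5, M, y) (Function('U')(y, M) = Mul(Mul(-5, Mul(M, y)), 1) = Mul(Mul(-5, M, y), 1) = Mul(-5, M, y))
Add(Function('U')(-624, -285), 127630) = Add(Mul(-5, -285, -624), 127630) = Add(-889200, 127630) = -761570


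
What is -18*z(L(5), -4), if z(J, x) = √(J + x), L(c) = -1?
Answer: -18*I*√5 ≈ -40.249*I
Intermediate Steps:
-18*z(L(5), -4) = -18*√(-1 - 4) = -18*I*√5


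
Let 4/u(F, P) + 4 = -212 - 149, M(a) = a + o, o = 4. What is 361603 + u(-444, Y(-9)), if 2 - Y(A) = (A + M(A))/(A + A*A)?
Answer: 131985091/365 ≈ 3.6160e+5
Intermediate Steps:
M(a) = 4 + a (M(a) = a + 4 = 4 + a)
Y(A) = 2 - (4 + 2*A)/(A + A²) (Y(A) = 2 - (A + (4 + A))/(A + A*A) = 2 - (4 + 2*A)/(A + A²))
u(F, P) = -4/365 (u(F, P) = 4/(-4 + (-212 - 149)) = 4/(-4 - 361) = 4/(-365) = 4*(-1/365) = -4/365)
361603 + u(-444, Y(-9)) = 361603 - 4/365 = 131985091/365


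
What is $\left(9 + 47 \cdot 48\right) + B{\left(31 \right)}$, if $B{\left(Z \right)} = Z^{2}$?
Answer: $3226$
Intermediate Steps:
$\left(9 + 47 \cdot 48\right) + B{\left(31 \right)} = \left(9 + 47 \cdot 48\right) + 31^{2} = \left(9 + 2256\right) + 961 = 2265 + 961 = 3226$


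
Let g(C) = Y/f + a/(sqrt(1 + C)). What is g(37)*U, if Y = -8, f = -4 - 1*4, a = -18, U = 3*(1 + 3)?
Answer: 12 - 108*sqrt(38)/19 ≈ -23.040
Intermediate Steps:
U = 12 (U = 3*4 = 12)
f = -8 (f = -4 - 4 = -8)
g(C) = 1 - 18/sqrt(1 + C) (g(C) = -8/(-8) - 18/sqrt(1 + C) = -8*(-1/8) - 18/sqrt(1 + C) = 1 - 18/sqrt(1 + C))
g(37)*U = (1 - 18/sqrt(1 + 37))*12 = (1 - 9*sqrt(38)/19)*12 = 12 - 108*sqrt(38)/19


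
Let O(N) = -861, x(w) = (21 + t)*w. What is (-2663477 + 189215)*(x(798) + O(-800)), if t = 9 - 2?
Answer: -53154570546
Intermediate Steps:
t = 7
x(w) = 28*w (x(w) = (21 + 7)*w = 28*w)
(-2663477 + 189215)*(x(798) + O(-800)) = (-2663477 + 189215)*(28*798 - 861) = -2474262*(22344 - 861) = -2474262*21483 = -53154570546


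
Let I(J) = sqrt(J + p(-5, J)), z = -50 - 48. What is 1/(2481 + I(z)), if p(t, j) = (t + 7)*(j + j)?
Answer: 2481/6155851 - 7*I*sqrt(10)/6155851 ≈ 0.00040303 - 3.5959e-6*I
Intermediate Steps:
p(t, j) = 2*j*(7 + t) (p(t, j) = (7 + t)*(2*j) = 2*j*(7 + t))
z = -98
I(J) = sqrt(5)*sqrt(J) (I(J) = sqrt(J + 2*J*(7 - 5)) = sqrt(J + 2*J*2) = sqrt(J + 4*J) = sqrt(5*J) = sqrt(5)*sqrt(J))
1/(2481 + I(z)) = 1/(2481 + sqrt(5)*sqrt(-98)) = 1/(2481 + sqrt(5)*(7*I*sqrt(2))) = 1/(2481 + 7*I*sqrt(10))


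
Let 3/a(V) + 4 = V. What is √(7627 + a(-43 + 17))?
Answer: √762690/10 ≈ 87.332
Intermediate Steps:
a(V) = 3/(-4 + V)
√(7627 + a(-43 + 17)) = √(7627 + 3/(-4 + (-43 + 17))) = √(7627 + 3/(-4 - 26)) = √(7627 + 3/(-30)) = √(7627 + 3*(-1/30)) = √(7627 - ⅒) = √(76269/10) = √762690/10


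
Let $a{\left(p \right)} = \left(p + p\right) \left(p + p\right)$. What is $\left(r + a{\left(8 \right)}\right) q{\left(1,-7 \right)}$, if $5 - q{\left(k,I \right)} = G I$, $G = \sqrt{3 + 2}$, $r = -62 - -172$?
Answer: $1830 + 2562 \sqrt{5} \approx 7558.8$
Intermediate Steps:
$a{\left(p \right)} = 4 p^{2}$ ($a{\left(p \right)} = 2 p 2 p = 4 p^{2}$)
$r = 110$ ($r = -62 + 172 = 110$)
$G = \sqrt{5} \approx 2.2361$
$q{\left(k,I \right)} = 5 - I \sqrt{5}$ ($q{\left(k,I \right)} = 5 - \sqrt{5} I = 5 - I \sqrt{5}$)
$\left(r + a{\left(8 \right)}\right) q{\left(1,-7 \right)} = \left(110 + 4 \cdot 8^{2}\right) \left(5 - - 7 \sqrt{5}\right) = \left(110 + 4 \cdot 64\right) \left(5 + 7 \sqrt{5}\right) = \left(110 + 256\right) \left(5 + 7 \sqrt{5}\right) = 366 \left(5 + 7 \sqrt{5}\right) = 1830 + 2562 \sqrt{5}$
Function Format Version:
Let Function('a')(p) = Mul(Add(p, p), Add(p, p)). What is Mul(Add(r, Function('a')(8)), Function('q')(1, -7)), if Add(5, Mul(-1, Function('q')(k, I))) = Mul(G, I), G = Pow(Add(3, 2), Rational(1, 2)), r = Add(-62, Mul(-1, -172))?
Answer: Add(1830, Mul(2562, Pow(5, Rational(1, 2)))) ≈ 7558.8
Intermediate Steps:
Function('a')(p) = Mul(4, Pow(p, 2)) (Function('a')(p) = Mul(Mul(2, p), Mul(2, p)) = Mul(4, Pow(p, 2)))
r = 110 (r = Add(-62, 172) = 110)
G = Pow(5, Rational(1, 2)) ≈ 2.2361
Function('q')(k, I) = Add(5, Mul(-1, I, Pow(5, Rational(1, 2)))) (Function('q')(k, I) = Add(5, Mul(-1, Mul(Pow(5, Rational(1, 2)), I))) = Add(5, Mul(-1, Mul(I, Pow(5, Rational(1, 2))))) = Add(5, Mul(-1, I, Pow(5, Rational(1, 2)))))
Mul(Add(r, Function('a')(8)), Function('q')(1, -7)) = Mul(Add(110, Mul(4, Pow(8, 2))), Add(5, Mul(-1, -7, Pow(5, Rational(1, 2))))) = Mul(Add(110, Mul(4, 64)), Add(5, Mul(7, Pow(5, Rational(1, 2))))) = Mul(Add(110, 256), Add(5, Mul(7, Pow(5, Rational(1, 2))))) = Mul(366, Add(5, Mul(7, Pow(5, Rational(1, 2))))) = Add(1830, Mul(2562, Pow(5, Rational(1, 2))))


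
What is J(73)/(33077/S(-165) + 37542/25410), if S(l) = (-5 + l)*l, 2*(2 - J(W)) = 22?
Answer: -19438650/5737999 ≈ -3.3877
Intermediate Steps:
J(W) = -9 (J(W) = 2 - ½*22 = 2 - 11 = -9)
S(l) = l*(-5 + l)
J(73)/(33077/S(-165) + 37542/25410) = -9/(33077/((-165*(-5 - 165))) + 37542/25410) = -9/(33077/((-165*(-170))) + 37542*(1/25410)) = -9/(33077/28050 + 6257/4235) = -9/(33077*(1/28050) + 6257/4235) = -9/(3007/2550 + 6257/4235) = -9/5737999/2159850 = -9*2159850/5737999 = -19438650/5737999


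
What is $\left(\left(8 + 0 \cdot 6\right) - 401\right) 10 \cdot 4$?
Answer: $-15720$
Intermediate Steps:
$\left(\left(8 + 0 \cdot 6\right) - 401\right) 10 \cdot 4 = \left(\left(8 + 0\right) - 401\right) 40 = \left(8 - 401\right) 40 = \left(-393\right) 40 = -15720$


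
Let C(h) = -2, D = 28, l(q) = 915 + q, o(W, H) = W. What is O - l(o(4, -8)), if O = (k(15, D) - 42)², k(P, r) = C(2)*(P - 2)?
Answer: 3705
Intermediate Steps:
k(P, r) = 4 - 2*P (k(P, r) = -2*(P - 2) = -2*(-2 + P) = 4 - 2*P)
O = 4624 (O = ((4 - 2*15) - 42)² = ((4 - 30) - 42)² = (-26 - 42)² = (-68)² = 4624)
O - l(o(4, -8)) = 4624 - (915 + 4) = 4624 - 1*919 = 4624 - 919 = 3705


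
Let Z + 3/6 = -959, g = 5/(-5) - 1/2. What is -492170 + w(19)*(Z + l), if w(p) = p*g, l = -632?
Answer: -1787249/4 ≈ -4.4681e+5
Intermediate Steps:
g = -3/2 (g = 5*(-⅕) - 1*½ = -1 - ½ = -3/2 ≈ -1.5000)
w(p) = -3*p/2 (w(p) = p*(-3/2) = -3*p/2)
Z = -1919/2 (Z = -½ - 959 = -1919/2 ≈ -959.50)
-492170 + w(19)*(Z + l) = -492170 + (-3/2*19)*(-1919/2 - 632) = -492170 - 57/2*(-3183/2) = -492170 + 181431/4 = -1787249/4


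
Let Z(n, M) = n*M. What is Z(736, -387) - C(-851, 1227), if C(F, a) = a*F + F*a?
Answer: 1803522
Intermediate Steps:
Z(n, M) = M*n
C(F, a) = 2*F*a (C(F, a) = F*a + F*a = 2*F*a)
Z(736, -387) - C(-851, 1227) = -387*736 - 2*(-851)*1227 = -284832 - 1*(-2088354) = -284832 + 2088354 = 1803522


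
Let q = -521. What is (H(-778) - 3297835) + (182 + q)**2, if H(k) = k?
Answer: -3183692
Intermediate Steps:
(H(-778) - 3297835) + (182 + q)**2 = (-778 - 3297835) + (182 - 521)**2 = -3298613 + (-339)**2 = -3298613 + 114921 = -3183692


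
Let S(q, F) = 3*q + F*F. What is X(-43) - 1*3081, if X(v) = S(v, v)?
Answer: -1361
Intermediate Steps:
S(q, F) = F**2 + 3*q (S(q, F) = 3*q + F**2 = F**2 + 3*q)
X(v) = v**2 + 3*v
X(-43) - 1*3081 = -43*(3 - 43) - 1*3081 = -43*(-40) - 3081 = 1720 - 3081 = -1361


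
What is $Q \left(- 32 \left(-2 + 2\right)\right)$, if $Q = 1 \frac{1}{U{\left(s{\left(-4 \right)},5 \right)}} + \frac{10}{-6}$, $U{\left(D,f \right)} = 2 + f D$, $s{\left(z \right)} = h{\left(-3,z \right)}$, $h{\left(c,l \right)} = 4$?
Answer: $0$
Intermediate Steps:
$s{\left(z \right)} = 4$
$U{\left(D,f \right)} = 2 + D f$
$Q = - \frac{107}{66}$ ($Q = 1 \frac{1}{2 + 4 \cdot 5} + \frac{10}{-6} = 1 \frac{1}{2 + 20} + 10 \left(- \frac{1}{6}\right) = 1 \cdot \frac{1}{22} - \frac{5}{3} = \frac{1}{22} - \frac{5}{3} = - \frac{107}{66} \approx -1.6212$)
$Q \left(- 32 \left(-2 + 2\right)\right) = - \frac{107 \left(- 32 \left(-2 + 2\right)\right)}{66} = - \frac{107 \left(\left(-32\right) 0\right)}{66} = \left(- \frac{107}{66}\right) 0 = 0$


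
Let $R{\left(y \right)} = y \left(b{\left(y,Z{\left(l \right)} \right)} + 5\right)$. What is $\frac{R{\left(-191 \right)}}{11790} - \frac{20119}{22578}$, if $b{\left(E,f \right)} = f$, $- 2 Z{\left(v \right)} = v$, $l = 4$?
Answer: $- \frac{2316113}{2464765} \approx -0.93969$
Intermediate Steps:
$Z{\left(v \right)} = - \frac{v}{2}$
$R{\left(y \right)} = 3 y$ ($R{\left(y \right)} = y \left(\left(- \frac{1}{2}\right) 4 + 5\right) = y \left(-2 + 5\right) = y 3 = 3 y$)
$\frac{R{\left(-191 \right)}}{11790} - \frac{20119}{22578} = \frac{3 \left(-191\right)}{11790} - \frac{20119}{22578} = \left(-573\right) \frac{1}{11790} - \frac{20119}{22578} = - \frac{191}{3930} - \frac{20119}{22578} = - \frac{2316113}{2464765}$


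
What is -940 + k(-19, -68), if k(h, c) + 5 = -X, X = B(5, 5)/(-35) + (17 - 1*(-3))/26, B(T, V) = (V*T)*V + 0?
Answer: -85740/91 ≈ -942.20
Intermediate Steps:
B(T, V) = T*V² (B(T, V) = (T*V)*V + 0 = T*V² + 0 = T*V²)
X = -255/91 (X = (5*5²)/(-35) + (17 - 1*(-3))/26 = (5*25)*(-1/35) + (17 + 3)*(1/26) = 125*(-1/35) + 20*(1/26) = -25/7 + 10/13 = -255/91 ≈ -2.8022)
k(h, c) = -200/91 (k(h, c) = -5 - 1*(-255/91) = -5 + 255/91 = -200/91)
-940 + k(-19, -68) = -940 - 200/91 = -85740/91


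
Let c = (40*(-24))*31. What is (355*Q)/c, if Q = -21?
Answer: 497/1984 ≈ 0.25050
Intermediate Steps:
c = -29760 (c = -960*31 = -29760)
(355*Q)/c = (355*(-21))/(-29760) = -7455*(-1/29760) = 497/1984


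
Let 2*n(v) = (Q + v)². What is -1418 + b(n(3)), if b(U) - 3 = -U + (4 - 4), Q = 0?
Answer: -2839/2 ≈ -1419.5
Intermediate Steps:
n(v) = v²/2 (n(v) = (0 + v)²/2 = v²/2)
b(U) = 3 - U (b(U) = 3 + (-U + (4 - 4)) = 3 + (-U + 0) = 3 - U)
-1418 + b(n(3)) = -1418 + (3 - 3²/2) = -1418 + (3 - 9/2) = -1418 - 3/2 = -2839/2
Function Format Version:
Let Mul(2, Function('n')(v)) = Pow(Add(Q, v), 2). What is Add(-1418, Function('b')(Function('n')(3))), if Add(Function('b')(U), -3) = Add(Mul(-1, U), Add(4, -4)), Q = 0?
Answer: Rational(-2839, 2) ≈ -1419.5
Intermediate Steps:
Function('n')(v) = Mul(Rational(1, 2), Pow(v, 2)) (Function('n')(v) = Mul(Rational(1, 2), Pow(Add(0, v), 2)) = Mul(Rational(1, 2), Pow(v, 2)))
Function('b')(U) = Add(3, Mul(-1, U)) (Function('b')(U) = Add(3, Add(Mul(-1, U), Add(4, -4))) = Add(3, Add(Mul(-1, U), 0)) = Add(3, Mul(-1, U)))
Add(-1418, Function('b')(Function('n')(3))) = Add(-1418, Add(3, Mul(-1, Mul(Rational(1, 2), Pow(3, 2))))) = Add(-1418, Add(3, Mul(-1, Mul(Rational(1, 2), 9)))) = Add(-1418, Add(3, Mul(-1, Rational(9, 2)))) = Add(-1418, Add(3, Rational(-9, 2))) = Add(-1418, Rational(-3, 2)) = Rational(-2839, 2)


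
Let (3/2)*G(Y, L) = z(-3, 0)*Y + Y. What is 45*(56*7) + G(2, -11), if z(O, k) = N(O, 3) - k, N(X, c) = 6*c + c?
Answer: 53008/3 ≈ 17669.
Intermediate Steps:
N(X, c) = 7*c
z(O, k) = 21 - k (z(O, k) = 7*3 - k = 21 - k)
G(Y, L) = 44*Y/3 (G(Y, L) = 2*((21 - 1*0)*Y + Y)/3 = 2*((21 + 0)*Y + Y)/3 = 2*(21*Y + Y)/3 = 2*(22*Y)/3 = 44*Y/3)
45*(56*7) + G(2, -11) = 45*(56*7) + (44/3)*2 = 45*392 + 88/3 = 17640 + 88/3 = 53008/3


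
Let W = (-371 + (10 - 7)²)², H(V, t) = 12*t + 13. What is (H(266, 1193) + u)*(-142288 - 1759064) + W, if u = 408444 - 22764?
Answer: -760557781124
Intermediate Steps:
u = 385680
H(V, t) = 13 + 12*t
W = 131044 (W = (-371 + 3²)² = (-371 + 9)² = (-362)² = 131044)
(H(266, 1193) + u)*(-142288 - 1759064) + W = ((13 + 12*1193) + 385680)*(-142288 - 1759064) + 131044 = ((13 + 14316) + 385680)*(-1901352) + 131044 = (14329 + 385680)*(-1901352) + 131044 = 400009*(-1901352) + 131044 = -760557912168 + 131044 = -760557781124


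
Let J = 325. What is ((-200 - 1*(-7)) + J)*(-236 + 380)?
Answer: 19008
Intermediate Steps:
((-200 - 1*(-7)) + J)*(-236 + 380) = ((-200 - 1*(-7)) + 325)*(-236 + 380) = ((-200 + 7) + 325)*144 = (-193 + 325)*144 = 132*144 = 19008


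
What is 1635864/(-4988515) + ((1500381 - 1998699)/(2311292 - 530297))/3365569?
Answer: -653698133836272046/1993431067249675655 ≈ -0.32793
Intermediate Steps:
1635864/(-4988515) + ((1500381 - 1998699)/(2311292 - 530297))/3365569 = 1635864*(-1/4988515) - 498318/1780995*(1/3365569) = -1635864/4988515 - 498318*1/1780995*(1/3365569) = -1635864/4988515 - 166106/593665*1/3365569 = -1635864/4988515 - 166106/1998020520385 = -653698133836272046/1993431067249675655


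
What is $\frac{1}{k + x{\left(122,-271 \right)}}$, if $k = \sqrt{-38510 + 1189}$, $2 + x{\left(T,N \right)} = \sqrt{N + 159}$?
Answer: $\frac{1}{-2 + i \sqrt{37321} + 4 i \sqrt{7}} \approx -4.816 \cdot 10^{-5} - 0.004907 i$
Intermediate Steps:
$x{\left(T,N \right)} = -2 + \sqrt{159 + N}$ ($x{\left(T,N \right)} = -2 + \sqrt{N + 159} = -2 + \sqrt{159 + N}$)
$k = i \sqrt{37321}$ ($k = \sqrt{-37321} = i \sqrt{37321} \approx 193.19 i$)
$\frac{1}{k + x{\left(122,-271 \right)}} = \frac{1}{i \sqrt{37321} - \left(2 - \sqrt{159 - 271}\right)} = \frac{1}{i \sqrt{37321} - \left(2 - \sqrt{-112}\right)} = \frac{1}{i \sqrt{37321} - \left(2 - 4 i \sqrt{7}\right)} = \frac{1}{-2 + i \sqrt{37321} + 4 i \sqrt{7}}$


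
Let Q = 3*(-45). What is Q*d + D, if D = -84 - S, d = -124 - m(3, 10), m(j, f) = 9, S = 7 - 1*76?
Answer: 17940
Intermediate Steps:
Q = -135
S = -69 (S = 7 - 76 = -69)
d = -133 (d = -124 - 1*9 = -124 - 9 = -133)
D = -15 (D = -84 - 1*(-69) = -84 + 69 = -15)
Q*d + D = -135*(-133) - 15 = 17955 - 15 = 17940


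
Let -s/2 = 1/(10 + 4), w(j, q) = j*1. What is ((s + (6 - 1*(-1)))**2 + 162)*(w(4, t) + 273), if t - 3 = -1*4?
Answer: 2837034/49 ≈ 57899.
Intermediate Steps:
t = -1 (t = 3 - 1*4 = 3 - 4 = -1)
w(j, q) = j
s = -1/7 (s = -2/(10 + 4) = -2/14 = -2*1/14 = -1/7 ≈ -0.14286)
((s + (6 - 1*(-1)))**2 + 162)*(w(4, t) + 273) = ((-1/7 + (6 - 1*(-1)))**2 + 162)*(4 + 273) = ((-1/7 + (6 + 1))**2 + 162)*277 = ((-1/7 + 7)**2 + 162)*277 = ((48/7)**2 + 162)*277 = (2304/49 + 162)*277 = (10242/49)*277 = 2837034/49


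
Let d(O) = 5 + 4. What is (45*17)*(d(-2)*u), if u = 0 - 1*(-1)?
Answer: 6885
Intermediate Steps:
d(O) = 9
u = 1 (u = 0 + 1 = 1)
(45*17)*(d(-2)*u) = (45*17)*(9*1) = 765*9 = 6885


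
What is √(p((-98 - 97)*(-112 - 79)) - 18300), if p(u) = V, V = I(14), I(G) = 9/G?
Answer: I*√3586674/14 ≈ 135.28*I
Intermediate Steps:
V = 9/14 ≈ 0.64286
p(u) = 9/14
√(p((-98 - 97)*(-112 - 79)) - 18300) = √(9/14 - 18300) = √(-256191/14) = I*√3586674/14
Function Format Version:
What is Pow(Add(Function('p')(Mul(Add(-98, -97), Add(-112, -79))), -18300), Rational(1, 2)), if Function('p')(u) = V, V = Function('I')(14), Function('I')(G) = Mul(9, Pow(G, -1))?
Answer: Mul(Rational(1, 14), I, Pow(3586674, Rational(1, 2))) ≈ Mul(135.28, I)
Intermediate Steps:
V = Rational(9, 14) (V = Mul(9, Pow(14, -1)) = Mul(9, Rational(1, 14)) = Rational(9, 14) ≈ 0.64286)
Function('p')(u) = Rational(9, 14)
Pow(Add(Function('p')(Mul(Add(-98, -97), Add(-112, -79))), -18300), Rational(1, 2)) = Pow(Add(Rational(9, 14), -18300), Rational(1, 2)) = Pow(Rational(-256191, 14), Rational(1, 2)) = Mul(Rational(1, 14), I, Pow(3586674, Rational(1, 2)))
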